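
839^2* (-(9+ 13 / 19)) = -129521464 / 19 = -6816919.16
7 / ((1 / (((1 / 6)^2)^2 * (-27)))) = -7 / 48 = -0.15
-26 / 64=-13 / 32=-0.41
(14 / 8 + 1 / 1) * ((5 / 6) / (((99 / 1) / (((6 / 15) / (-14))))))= -1 / 1512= -0.00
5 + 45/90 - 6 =-1/2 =-0.50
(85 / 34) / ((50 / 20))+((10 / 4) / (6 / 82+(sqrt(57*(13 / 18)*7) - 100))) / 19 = 1.00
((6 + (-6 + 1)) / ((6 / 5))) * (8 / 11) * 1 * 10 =200 / 33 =6.06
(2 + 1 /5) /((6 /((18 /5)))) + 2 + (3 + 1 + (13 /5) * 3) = 378 /25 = 15.12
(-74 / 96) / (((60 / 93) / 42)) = -8029 / 160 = -50.18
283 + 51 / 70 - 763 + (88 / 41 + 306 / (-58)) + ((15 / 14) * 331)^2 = 145989429391 / 1165220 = 125289.16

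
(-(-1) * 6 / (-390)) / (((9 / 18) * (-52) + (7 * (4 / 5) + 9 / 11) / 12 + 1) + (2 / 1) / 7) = 0.00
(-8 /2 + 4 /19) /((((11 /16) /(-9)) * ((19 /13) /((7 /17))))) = 943488 /67507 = 13.98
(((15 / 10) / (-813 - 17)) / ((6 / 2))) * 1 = -1 / 1660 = -0.00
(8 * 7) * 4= 224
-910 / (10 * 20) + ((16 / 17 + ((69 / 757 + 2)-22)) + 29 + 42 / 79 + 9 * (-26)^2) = 123828375879 / 20333020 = 6090.01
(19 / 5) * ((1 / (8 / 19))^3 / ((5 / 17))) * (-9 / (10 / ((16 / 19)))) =-1049427 / 8000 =-131.18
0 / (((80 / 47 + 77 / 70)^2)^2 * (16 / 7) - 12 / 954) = 0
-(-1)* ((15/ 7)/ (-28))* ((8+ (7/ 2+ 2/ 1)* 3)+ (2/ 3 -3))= -95/ 56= -1.70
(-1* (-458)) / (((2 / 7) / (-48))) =-76944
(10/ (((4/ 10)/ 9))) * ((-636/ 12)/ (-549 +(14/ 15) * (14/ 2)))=178875/ 8137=21.98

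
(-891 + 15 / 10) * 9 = -16011 / 2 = -8005.50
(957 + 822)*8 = 14232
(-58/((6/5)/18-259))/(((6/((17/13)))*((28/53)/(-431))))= -56307995/1413776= -39.83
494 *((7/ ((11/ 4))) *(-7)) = -96824/ 11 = -8802.18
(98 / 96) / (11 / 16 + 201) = 7 / 1383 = 0.01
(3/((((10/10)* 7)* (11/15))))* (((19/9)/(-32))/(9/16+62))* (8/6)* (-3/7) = 0.00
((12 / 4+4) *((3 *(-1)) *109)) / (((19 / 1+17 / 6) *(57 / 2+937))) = -27468 / 252961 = -0.11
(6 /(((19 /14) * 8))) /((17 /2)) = 21 /323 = 0.07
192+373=565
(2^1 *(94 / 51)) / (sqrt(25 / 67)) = 188 *sqrt(67) / 255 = 6.03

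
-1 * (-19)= 19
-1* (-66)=66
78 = 78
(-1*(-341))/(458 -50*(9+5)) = -31/22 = -1.41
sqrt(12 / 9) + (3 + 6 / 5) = 5.35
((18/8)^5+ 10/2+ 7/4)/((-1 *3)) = -21.47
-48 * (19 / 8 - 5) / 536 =63 / 268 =0.24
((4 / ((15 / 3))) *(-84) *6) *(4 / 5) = -8064 / 25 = -322.56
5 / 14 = 0.36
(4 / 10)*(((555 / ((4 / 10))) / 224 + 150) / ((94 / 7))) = 13995 / 3008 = 4.65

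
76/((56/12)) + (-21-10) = -103/7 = -14.71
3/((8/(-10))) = -15/4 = -3.75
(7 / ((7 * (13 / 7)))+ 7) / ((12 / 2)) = 1.26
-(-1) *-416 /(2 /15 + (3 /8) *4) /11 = -12480 /539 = -23.15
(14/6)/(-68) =-7/204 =-0.03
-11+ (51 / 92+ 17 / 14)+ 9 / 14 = -5531 / 644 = -8.59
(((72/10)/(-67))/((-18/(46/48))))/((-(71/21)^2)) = -3381/6754940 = -0.00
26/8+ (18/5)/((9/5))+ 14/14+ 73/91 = 2567/364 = 7.05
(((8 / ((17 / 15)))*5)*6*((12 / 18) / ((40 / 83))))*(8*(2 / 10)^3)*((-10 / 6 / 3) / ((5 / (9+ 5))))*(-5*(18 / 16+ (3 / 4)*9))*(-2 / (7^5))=-0.14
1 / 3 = 0.33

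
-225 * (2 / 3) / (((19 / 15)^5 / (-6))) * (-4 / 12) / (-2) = 113906250 / 2476099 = 46.00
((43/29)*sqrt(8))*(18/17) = 1548*sqrt(2)/493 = 4.44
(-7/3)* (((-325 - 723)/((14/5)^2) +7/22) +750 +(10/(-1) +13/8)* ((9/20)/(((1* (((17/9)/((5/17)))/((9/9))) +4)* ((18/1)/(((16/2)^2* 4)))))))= -219733/154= -1426.84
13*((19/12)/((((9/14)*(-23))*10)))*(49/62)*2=-84721/385020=-0.22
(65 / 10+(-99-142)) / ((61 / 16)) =-3752 / 61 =-61.51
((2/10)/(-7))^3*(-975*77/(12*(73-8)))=11/4900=0.00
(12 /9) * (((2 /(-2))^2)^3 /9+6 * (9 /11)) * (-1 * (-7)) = 13916 /297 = 46.86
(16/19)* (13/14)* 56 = 832/19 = 43.79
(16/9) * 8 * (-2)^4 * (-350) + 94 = -715954/9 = -79550.44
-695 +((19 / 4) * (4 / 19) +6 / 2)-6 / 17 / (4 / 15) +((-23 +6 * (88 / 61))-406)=-2307673 / 2074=-1112.67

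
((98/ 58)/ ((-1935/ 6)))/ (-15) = 98/ 280575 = 0.00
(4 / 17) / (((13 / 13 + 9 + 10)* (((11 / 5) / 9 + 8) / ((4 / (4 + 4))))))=9 / 12614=0.00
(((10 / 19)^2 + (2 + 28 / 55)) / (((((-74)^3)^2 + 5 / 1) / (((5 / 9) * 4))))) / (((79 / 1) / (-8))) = -1770176 / 463617484453721961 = -0.00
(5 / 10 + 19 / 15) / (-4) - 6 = -6.44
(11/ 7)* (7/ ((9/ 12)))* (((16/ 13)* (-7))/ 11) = -11.49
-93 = -93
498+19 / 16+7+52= 8931 / 16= 558.19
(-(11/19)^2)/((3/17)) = -1.90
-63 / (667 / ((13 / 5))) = -819 / 3335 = -0.25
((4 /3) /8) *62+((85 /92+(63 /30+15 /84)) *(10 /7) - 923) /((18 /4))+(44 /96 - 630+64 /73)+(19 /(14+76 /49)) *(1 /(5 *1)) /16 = -12373762987477 /15045720480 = -822.41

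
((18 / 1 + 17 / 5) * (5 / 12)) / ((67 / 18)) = 321 / 134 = 2.40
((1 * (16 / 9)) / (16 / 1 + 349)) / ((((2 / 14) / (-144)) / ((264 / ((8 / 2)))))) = -118272 / 365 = -324.03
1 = 1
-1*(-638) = 638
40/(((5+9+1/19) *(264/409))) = 38855/8811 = 4.41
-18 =-18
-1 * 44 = -44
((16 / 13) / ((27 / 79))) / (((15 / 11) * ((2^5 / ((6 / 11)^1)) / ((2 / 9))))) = 158 / 15795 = 0.01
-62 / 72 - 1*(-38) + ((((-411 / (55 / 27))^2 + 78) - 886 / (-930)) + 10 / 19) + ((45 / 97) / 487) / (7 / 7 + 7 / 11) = 40825.18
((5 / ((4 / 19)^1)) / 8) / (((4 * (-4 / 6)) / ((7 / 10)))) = -399 / 512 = -0.78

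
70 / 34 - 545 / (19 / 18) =-166105 / 323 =-514.26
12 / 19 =0.63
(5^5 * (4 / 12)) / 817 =3125 / 2451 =1.27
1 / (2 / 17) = 17 / 2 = 8.50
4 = 4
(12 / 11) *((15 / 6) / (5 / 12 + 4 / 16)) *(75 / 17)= 3375 / 187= 18.05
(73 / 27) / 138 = 73 / 3726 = 0.02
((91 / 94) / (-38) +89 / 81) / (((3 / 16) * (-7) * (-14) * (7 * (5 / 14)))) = 1242148 / 53164755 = 0.02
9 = 9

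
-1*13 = -13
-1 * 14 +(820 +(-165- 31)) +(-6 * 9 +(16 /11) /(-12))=18344 /33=555.88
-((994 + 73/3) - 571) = -1342/3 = -447.33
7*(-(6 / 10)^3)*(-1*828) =156492 / 125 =1251.94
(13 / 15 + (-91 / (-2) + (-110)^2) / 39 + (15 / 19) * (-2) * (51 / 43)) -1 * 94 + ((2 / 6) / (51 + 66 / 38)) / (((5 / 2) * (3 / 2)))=103643119579 / 478900890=216.42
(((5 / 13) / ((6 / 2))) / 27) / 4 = 5 / 4212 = 0.00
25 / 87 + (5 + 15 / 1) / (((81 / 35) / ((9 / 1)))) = 20375 / 261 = 78.07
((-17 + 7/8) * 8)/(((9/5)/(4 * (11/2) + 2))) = -1720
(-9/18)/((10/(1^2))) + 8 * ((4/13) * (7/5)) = 3.40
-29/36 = -0.81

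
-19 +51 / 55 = -994 / 55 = -18.07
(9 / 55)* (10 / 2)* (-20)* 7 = -1260 / 11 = -114.55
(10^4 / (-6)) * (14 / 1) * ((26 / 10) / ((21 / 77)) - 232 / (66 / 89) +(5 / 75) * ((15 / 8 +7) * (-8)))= 711592000 / 99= 7187797.98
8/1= 8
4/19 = 0.21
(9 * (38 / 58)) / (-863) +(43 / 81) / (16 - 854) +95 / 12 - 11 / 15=121902391391 / 16987827060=7.18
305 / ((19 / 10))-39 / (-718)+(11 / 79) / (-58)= 2509341750 / 15626911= 160.58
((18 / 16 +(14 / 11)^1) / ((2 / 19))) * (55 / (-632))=-20045 / 10112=-1.98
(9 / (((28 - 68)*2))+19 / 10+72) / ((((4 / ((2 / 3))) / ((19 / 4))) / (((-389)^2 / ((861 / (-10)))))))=-16971709397 / 165312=-102664.72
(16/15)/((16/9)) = 3/5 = 0.60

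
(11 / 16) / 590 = 11 / 9440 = 0.00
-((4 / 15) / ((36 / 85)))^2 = -289 / 729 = -0.40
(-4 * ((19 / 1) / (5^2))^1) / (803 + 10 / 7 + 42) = -532 / 148125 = -0.00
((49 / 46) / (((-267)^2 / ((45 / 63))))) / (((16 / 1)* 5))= 7 / 52468704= 0.00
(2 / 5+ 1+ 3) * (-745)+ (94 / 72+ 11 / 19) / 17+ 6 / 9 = -38107543 / 11628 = -3277.22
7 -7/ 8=49/ 8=6.12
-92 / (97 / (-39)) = 3588 / 97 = 36.99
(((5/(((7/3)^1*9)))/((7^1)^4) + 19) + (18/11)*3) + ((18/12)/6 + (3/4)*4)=60253315/2218524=27.16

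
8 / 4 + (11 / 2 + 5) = 25 / 2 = 12.50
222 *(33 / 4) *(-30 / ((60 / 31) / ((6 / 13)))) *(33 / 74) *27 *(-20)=41017185 / 13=3155168.08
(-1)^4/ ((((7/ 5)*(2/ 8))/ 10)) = 200/ 7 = 28.57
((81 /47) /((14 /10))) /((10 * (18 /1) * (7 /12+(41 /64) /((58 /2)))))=12528 /1109059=0.01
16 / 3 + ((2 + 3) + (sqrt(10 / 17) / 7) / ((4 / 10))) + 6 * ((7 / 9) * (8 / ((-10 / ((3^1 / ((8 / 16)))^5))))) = -435301 / 15 + 5 * sqrt(170) / 238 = -29019.79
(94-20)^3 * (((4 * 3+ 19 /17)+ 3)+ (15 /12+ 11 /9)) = 1152558362 /153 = 7533061.19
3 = 3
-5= -5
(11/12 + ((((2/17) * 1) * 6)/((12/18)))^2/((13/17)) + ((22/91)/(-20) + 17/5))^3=153672838224644591/799695573768000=192.16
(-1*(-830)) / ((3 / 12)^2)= 13280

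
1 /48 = 0.02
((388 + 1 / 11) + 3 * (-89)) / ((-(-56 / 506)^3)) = 490244931 / 5488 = 89330.34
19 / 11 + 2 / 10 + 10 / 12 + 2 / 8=1987 / 660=3.01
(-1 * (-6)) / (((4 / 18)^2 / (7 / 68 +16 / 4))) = 67797 / 136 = 498.51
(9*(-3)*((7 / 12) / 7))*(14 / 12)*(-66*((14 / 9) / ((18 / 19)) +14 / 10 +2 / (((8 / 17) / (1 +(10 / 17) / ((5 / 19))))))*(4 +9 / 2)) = 35608727 / 1440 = 24728.28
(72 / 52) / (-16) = -9 / 104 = -0.09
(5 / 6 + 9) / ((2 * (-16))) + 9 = 1669 / 192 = 8.69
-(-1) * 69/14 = 69/14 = 4.93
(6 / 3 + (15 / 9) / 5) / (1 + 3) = 7 / 12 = 0.58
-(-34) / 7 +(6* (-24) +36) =-103.14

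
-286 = -286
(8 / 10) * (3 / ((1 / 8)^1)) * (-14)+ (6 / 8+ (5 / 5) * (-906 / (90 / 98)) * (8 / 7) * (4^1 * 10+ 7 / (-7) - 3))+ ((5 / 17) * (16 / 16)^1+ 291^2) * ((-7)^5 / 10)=-48404000677 / 340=-142364707.87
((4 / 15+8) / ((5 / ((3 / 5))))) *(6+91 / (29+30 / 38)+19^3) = 241013778 / 35375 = 6813.11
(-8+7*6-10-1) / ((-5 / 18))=-414 / 5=-82.80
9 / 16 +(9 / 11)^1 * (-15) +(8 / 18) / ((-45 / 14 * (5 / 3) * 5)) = -6965731 / 594000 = -11.73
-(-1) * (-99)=-99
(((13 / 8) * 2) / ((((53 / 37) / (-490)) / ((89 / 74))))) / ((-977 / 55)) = 15590575 / 207124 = 75.27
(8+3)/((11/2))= 2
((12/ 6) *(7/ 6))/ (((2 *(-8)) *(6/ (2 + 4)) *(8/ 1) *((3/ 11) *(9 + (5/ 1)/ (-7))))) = -539/ 66816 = -0.01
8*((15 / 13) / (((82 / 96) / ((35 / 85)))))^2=2.48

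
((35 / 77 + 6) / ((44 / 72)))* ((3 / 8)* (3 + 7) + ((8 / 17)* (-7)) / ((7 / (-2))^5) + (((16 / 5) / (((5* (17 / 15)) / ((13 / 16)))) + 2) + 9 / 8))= 696163023 / 8979740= 77.53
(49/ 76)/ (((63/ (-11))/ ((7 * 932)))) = -125587/ 171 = -734.43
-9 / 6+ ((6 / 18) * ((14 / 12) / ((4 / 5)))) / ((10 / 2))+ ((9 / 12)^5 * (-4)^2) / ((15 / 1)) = -3311 / 2880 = -1.15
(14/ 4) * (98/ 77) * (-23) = -1127/ 11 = -102.45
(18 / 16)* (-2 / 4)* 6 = -27 / 8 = -3.38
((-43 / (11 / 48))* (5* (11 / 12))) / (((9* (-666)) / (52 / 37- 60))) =-932240 / 110889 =-8.41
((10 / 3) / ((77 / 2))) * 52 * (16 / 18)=8320 / 2079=4.00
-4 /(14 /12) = -24 /7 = -3.43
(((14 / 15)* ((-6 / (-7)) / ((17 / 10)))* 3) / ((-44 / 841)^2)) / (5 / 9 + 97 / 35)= 668380545 / 4311472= 155.02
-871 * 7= -6097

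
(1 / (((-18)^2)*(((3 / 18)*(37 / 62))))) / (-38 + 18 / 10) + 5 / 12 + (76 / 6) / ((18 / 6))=3354577 / 723276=4.64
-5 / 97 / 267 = -0.00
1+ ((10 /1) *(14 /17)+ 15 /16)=2767 /272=10.17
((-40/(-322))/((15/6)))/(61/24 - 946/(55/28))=-960/9255407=-0.00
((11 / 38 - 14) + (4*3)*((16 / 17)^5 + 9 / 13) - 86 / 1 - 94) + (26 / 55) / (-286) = -74916232577583 / 424352661590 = -176.54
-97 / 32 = -3.03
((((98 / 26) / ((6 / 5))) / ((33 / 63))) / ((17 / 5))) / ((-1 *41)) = -8575 / 199342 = -0.04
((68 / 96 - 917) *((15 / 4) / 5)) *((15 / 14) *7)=-329865 / 64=-5154.14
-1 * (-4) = 4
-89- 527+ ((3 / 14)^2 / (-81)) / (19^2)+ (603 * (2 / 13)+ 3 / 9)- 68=-4891716073 / 8278452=-590.90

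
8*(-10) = -80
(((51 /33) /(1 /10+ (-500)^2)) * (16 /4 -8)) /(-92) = 170 /632500253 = 0.00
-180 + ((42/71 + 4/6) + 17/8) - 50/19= -5803345/32376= -179.25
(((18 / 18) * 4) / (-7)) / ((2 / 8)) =-2.29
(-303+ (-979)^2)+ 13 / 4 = 3832565 / 4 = 958141.25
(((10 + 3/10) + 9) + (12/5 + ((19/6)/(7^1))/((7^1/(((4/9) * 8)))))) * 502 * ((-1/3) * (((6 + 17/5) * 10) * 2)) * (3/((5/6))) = -2483573.99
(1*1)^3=1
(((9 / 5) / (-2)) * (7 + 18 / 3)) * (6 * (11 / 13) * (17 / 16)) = -5049 / 80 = -63.11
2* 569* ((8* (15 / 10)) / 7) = 13656 / 7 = 1950.86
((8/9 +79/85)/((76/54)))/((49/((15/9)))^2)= 6955/4653138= 0.00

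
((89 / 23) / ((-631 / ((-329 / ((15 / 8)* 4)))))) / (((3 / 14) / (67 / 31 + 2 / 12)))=177501422 / 60736905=2.92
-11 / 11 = -1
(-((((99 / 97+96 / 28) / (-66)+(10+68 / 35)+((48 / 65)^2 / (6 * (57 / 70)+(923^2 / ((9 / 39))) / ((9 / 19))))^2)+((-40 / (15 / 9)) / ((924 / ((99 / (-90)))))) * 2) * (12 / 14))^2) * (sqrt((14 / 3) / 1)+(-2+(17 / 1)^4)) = -2239048702236309297350156782887216139946483733968043586787439859719 / 256272815197272760311988239596130306466166775348777989205625 - 8936284766485507478737998870066356717020413454695113633973267 * sqrt(42) / 256272815197272760311988239596130306466166775348777989205625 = -8737199.12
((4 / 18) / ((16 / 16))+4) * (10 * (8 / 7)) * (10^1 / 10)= 3040 / 63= 48.25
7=7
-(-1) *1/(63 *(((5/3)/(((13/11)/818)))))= 13/944790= 0.00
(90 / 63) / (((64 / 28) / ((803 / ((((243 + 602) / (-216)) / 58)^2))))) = 15753934944 / 142805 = 110317.81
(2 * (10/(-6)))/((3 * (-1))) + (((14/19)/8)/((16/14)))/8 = 1.12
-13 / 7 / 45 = -13 / 315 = -0.04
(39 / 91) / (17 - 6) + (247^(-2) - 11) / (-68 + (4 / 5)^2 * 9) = 788326831 / 3654805154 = 0.22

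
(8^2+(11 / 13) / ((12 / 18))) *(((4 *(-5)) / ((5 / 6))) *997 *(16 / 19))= -324846528 / 247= -1315168.13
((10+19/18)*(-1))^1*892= -88754/9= -9861.56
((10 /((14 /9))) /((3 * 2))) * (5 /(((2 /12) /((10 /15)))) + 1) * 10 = 225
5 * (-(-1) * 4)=20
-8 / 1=-8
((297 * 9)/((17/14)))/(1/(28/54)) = 19404/17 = 1141.41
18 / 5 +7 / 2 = 71 / 10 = 7.10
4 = 4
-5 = -5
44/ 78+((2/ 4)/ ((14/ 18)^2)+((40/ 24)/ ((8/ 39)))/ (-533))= 862105/ 626808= 1.38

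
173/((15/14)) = 2422/15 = 161.47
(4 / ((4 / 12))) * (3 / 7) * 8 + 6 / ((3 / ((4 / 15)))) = 4376 / 105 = 41.68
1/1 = 1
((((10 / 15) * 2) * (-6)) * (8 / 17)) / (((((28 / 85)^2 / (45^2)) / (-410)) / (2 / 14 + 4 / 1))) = 40931325000 / 343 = 119333309.04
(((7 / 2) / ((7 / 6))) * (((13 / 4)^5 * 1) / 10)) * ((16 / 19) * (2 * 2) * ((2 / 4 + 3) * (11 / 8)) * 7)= 600380781 / 48640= 12343.35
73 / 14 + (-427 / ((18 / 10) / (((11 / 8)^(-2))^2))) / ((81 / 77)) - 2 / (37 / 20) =-29631814801 / 502614882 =-58.96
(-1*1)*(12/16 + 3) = -15/4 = -3.75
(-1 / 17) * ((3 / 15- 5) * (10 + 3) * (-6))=-1872 / 85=-22.02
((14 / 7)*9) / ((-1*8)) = -9 / 4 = -2.25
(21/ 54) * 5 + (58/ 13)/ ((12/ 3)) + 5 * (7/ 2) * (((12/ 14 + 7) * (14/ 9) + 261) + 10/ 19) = 7104203/ 1482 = 4793.66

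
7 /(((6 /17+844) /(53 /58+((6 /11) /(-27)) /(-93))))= 58082353 /7665122124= 0.01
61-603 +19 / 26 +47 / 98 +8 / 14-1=-344756 / 637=-541.22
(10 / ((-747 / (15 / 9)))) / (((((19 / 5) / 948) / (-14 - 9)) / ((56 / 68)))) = 25438000 / 241281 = 105.43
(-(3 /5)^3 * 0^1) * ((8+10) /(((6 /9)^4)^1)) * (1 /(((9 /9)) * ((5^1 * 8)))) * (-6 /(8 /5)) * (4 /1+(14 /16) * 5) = 0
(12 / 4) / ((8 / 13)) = 39 / 8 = 4.88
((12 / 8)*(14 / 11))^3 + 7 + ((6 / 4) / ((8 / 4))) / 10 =14.03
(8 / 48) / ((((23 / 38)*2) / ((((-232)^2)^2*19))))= 522912647168 / 69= 7578444161.86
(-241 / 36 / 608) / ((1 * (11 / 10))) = -1205 / 120384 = -0.01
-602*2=-1204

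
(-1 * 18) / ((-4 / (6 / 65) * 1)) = 27 / 65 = 0.42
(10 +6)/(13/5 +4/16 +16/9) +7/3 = 14471/2499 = 5.79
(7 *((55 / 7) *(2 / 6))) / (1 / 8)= 440 / 3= 146.67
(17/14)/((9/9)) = 17/14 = 1.21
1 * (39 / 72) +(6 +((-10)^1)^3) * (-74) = 1765357 / 24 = 73556.54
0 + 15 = 15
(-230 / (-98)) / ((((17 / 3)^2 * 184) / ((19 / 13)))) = 855 / 1472744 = 0.00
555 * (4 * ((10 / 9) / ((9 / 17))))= 4659.26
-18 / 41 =-0.44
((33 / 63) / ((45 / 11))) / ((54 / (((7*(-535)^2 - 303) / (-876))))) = -30299489 / 5587785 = -5.42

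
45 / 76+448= 34093 / 76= 448.59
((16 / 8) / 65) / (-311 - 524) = -0.00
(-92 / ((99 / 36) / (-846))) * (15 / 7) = 4669920 / 77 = 60648.31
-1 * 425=-425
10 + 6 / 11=116 / 11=10.55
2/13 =0.15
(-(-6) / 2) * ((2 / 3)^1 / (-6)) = -1 / 3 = -0.33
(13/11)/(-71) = -13/781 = -0.02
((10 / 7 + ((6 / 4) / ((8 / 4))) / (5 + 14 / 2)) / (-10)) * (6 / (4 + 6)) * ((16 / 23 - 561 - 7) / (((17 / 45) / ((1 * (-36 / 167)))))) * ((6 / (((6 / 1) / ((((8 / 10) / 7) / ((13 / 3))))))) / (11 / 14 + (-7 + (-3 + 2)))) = 0.11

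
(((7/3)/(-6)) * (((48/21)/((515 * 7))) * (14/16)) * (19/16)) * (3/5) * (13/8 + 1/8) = -133/494400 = -0.00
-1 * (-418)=418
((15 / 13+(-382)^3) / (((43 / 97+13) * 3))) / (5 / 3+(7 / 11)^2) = -8505317624353 / 12747904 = -667193.42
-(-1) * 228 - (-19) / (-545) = 124241 / 545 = 227.97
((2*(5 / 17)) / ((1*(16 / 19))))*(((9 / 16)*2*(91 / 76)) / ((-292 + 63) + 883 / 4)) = -1365 / 11968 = -0.11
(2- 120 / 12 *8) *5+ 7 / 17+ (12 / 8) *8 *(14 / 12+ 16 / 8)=-5977 / 17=-351.59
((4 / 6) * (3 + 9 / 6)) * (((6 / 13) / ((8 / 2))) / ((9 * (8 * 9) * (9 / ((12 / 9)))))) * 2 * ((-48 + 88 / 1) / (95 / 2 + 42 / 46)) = 920 / 7035093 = 0.00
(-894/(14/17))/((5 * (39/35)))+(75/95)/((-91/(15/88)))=-29646457/152152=-194.85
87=87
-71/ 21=-3.38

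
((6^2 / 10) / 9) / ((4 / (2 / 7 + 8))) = 29 / 35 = 0.83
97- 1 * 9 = 88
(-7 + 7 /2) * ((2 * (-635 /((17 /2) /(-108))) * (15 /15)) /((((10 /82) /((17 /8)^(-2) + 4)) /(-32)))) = 307361295360 /4913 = 62560817.29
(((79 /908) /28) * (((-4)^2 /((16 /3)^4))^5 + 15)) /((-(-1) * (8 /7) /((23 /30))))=10474291871465033862499 /334992872378565457346560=0.03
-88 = -88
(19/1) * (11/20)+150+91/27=88463/540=163.82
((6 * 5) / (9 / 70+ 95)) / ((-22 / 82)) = -86100 / 73249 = -1.18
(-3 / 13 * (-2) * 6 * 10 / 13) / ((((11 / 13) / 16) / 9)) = 51840 / 143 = 362.52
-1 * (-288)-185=103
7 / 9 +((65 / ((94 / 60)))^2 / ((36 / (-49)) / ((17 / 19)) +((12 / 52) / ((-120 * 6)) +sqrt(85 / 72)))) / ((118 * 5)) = 22105302965710178627 / 4007270292319283949 +214036168273200000 * sqrt(170) / 445252254702142661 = 11.78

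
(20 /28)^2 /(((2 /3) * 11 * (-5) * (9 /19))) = -95 /3234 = -0.03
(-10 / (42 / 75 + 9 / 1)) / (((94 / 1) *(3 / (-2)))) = 250 / 33699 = 0.01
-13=-13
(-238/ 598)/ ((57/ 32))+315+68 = 382.78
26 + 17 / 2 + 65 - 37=125 / 2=62.50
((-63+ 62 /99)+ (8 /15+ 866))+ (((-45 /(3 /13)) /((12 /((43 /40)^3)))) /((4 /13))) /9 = 796.87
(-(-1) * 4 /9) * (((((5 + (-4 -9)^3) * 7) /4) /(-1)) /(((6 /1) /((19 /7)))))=20824 /27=771.26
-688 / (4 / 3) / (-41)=516 / 41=12.59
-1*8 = -8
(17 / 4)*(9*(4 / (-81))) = -17 / 9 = -1.89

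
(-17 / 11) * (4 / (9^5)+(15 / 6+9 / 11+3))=-139534283 / 14289858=-9.76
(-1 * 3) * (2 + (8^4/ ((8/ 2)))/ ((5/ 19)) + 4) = -58458/ 5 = -11691.60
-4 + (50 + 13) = 59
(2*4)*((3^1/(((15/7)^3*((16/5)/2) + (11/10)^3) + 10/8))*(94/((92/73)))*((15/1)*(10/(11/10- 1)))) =21182994000000/144561509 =146532.74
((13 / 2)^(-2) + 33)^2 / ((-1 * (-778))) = 31147561 / 22220458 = 1.40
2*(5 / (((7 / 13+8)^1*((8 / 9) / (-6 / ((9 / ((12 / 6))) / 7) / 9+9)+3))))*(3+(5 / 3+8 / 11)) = 4975100 / 2450547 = 2.03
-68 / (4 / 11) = -187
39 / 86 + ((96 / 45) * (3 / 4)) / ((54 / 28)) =14897 / 11610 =1.28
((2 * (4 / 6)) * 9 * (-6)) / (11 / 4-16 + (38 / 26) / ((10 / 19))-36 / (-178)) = 7.01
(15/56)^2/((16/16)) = 225/3136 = 0.07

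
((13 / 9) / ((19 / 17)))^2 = 1.67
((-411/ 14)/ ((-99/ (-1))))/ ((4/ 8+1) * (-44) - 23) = 137/ 41118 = 0.00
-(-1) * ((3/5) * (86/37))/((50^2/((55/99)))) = 43/138750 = 0.00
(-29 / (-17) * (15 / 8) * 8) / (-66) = -0.39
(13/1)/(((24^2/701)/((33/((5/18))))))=300729/160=1879.56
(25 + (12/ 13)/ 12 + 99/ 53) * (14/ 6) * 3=129955/ 689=188.61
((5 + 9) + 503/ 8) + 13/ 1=719/ 8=89.88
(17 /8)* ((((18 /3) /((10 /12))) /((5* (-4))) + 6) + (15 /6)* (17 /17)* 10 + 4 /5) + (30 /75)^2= 6697 /100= 66.97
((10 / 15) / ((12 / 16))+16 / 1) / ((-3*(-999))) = 152 / 26973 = 0.01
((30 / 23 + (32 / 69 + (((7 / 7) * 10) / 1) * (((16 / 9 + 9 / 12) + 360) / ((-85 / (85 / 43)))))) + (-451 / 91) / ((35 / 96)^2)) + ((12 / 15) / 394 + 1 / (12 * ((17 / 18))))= -397883849311379 / 3323008327275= -119.74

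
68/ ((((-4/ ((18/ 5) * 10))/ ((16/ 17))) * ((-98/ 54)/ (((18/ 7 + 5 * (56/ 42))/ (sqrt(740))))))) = 502848 * sqrt(185)/ 63455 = 107.78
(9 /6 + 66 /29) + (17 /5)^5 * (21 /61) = 1771132701 /11056250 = 160.19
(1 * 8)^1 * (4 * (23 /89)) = 736 /89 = 8.27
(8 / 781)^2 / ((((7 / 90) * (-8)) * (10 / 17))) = -1224 / 4269727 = -0.00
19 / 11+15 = 184 / 11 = 16.73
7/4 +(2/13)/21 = 1919/1092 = 1.76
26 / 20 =13 / 10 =1.30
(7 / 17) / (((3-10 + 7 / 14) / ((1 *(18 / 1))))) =-252 / 221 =-1.14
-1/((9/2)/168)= -112/3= -37.33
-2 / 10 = -1 / 5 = -0.20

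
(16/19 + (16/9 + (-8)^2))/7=11392/1197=9.52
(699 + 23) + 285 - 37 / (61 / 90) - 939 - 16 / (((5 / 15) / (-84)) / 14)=3444146 / 61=56461.41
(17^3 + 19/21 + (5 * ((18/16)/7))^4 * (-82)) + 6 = 72072798677/14751744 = 4885.71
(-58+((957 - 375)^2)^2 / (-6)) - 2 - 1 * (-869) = -19122323887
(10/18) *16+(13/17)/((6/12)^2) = 11.95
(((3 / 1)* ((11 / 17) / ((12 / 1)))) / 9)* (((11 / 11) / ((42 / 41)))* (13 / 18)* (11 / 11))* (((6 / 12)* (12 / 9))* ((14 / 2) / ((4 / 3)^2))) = 5863 / 176256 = 0.03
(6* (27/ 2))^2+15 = 6576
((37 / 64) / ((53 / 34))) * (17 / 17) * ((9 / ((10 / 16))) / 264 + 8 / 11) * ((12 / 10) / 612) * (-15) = -1591 / 186560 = -0.01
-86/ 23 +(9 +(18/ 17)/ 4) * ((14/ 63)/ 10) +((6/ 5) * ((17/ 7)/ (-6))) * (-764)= 10059911/ 27370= 367.55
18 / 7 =2.57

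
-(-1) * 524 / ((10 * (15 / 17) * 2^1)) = 2227 / 75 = 29.69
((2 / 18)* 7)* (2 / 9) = 14 / 81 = 0.17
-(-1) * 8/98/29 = 4/1421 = 0.00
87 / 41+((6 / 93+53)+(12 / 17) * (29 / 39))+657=200194205 / 280891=712.71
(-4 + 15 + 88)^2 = 9801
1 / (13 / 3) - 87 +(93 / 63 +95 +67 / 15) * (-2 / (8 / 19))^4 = 5975406329 / 116480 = 51299.85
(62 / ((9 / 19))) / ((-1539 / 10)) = -620 / 729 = -0.85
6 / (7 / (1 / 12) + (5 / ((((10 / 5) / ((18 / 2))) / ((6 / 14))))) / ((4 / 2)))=56 / 829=0.07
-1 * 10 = -10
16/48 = 1/3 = 0.33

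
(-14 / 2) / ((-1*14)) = 1 / 2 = 0.50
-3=-3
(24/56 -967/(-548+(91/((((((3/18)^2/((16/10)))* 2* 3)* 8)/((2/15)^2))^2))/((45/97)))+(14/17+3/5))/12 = 7461888464969/24756147664080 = 0.30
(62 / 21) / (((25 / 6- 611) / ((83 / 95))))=-10292 / 2421265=-0.00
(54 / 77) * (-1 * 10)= -540 / 77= -7.01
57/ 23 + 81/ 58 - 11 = -9505/ 1334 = -7.13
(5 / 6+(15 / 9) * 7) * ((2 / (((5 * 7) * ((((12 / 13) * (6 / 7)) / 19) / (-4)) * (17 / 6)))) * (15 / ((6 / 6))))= -6175 / 17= -363.24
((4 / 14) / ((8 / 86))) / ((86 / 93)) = 93 / 28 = 3.32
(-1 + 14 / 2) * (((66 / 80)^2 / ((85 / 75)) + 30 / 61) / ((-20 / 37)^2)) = 1488734109 / 66368000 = 22.43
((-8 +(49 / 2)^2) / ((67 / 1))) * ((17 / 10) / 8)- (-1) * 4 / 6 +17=1257139 / 64320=19.55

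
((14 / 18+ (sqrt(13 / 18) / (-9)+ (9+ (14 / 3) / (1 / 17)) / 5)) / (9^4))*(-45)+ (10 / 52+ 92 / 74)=5*sqrt(26) / 39366+ 8262281 / 6311682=1.31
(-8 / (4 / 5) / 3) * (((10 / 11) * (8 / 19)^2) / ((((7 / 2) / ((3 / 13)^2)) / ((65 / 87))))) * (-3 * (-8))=-0.15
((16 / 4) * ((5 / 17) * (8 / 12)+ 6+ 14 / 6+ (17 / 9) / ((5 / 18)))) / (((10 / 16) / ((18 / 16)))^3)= 3799548 / 10625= 357.60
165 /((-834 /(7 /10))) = -77 /556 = -0.14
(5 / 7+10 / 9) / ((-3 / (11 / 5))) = -253 / 189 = -1.34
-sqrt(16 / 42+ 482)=-sqrt(212730) / 21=-21.96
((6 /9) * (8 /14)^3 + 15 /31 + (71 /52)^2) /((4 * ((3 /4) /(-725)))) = -154619713975 /258764688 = -597.53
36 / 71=0.51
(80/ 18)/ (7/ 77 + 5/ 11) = 220/ 27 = 8.15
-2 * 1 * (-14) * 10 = 280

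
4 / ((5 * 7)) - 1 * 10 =-346 / 35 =-9.89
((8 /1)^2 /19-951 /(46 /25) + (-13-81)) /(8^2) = -530937 /55936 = -9.49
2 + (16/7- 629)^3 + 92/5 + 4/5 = -422155906657/1715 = -246155047.61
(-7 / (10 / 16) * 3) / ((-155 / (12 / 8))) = 252 / 775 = 0.33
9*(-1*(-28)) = 252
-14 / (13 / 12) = -168 / 13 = -12.92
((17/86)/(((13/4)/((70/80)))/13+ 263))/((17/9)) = 63/158498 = 0.00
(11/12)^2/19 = 121/2736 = 0.04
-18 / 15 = -6 / 5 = -1.20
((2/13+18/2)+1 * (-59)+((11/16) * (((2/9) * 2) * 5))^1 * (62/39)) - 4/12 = -33521/702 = -47.75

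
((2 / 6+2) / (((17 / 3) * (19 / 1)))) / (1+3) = 7 / 1292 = 0.01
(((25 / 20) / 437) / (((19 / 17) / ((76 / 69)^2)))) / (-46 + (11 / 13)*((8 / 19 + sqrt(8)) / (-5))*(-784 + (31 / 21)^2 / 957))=-209156087603968050 / 961061562504984309123863 + 5626653109201447050*sqrt(2) / 961061562504984309123863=0.00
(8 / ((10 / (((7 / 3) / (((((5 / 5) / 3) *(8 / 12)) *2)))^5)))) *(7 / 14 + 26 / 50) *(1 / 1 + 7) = 208289151 / 8000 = 26036.14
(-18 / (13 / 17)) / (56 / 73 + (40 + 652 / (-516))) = -2881602 / 4836065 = -0.60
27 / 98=0.28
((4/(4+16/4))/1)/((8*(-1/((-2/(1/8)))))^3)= 4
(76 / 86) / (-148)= -19 / 3182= -0.01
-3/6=-1/2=-0.50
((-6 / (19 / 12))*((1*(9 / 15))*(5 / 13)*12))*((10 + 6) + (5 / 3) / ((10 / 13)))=-47088 / 247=-190.64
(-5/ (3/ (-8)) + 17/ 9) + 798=813.22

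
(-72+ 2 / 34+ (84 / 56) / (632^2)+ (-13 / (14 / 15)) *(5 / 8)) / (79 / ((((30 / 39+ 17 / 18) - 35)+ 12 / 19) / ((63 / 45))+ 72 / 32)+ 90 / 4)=-10056761127772351 / 2338338164073408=-4.30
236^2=55696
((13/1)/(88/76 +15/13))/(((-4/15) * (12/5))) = -80275/9136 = -8.79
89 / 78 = 1.14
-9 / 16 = -0.56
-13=-13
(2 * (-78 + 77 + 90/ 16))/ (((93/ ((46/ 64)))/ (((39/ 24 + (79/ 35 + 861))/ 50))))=206084117/ 166656000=1.24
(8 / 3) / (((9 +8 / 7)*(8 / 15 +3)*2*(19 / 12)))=1680 / 71497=0.02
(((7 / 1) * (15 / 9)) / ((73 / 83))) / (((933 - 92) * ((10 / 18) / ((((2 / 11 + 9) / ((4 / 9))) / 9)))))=0.07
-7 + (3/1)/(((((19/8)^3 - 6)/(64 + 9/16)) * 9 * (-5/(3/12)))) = -405899/56805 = -7.15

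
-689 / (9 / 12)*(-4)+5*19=11309 / 3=3769.67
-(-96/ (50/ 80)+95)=293/ 5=58.60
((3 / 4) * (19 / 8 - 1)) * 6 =6.19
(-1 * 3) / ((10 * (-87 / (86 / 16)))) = 43 / 2320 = 0.02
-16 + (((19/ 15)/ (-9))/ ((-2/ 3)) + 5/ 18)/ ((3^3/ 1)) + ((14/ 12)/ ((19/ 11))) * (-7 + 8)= -706699/ 46170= -15.31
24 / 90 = 4 / 15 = 0.27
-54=-54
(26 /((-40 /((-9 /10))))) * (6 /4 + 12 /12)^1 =117 /80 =1.46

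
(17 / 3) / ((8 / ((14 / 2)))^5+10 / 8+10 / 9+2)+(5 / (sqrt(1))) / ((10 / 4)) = 11065322 / 3818347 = 2.90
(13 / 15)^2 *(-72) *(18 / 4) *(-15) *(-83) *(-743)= 1125582588 / 5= 225116517.60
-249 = -249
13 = 13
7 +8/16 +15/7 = 135/14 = 9.64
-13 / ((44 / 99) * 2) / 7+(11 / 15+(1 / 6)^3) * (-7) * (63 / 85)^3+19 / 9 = -1610625811 / 773797500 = -2.08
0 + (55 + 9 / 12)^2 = 49729 / 16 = 3108.06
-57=-57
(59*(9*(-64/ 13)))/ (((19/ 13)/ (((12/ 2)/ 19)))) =-203904/ 361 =-564.83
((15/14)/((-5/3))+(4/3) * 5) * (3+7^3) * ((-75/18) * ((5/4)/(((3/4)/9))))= -5471125/42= -130264.88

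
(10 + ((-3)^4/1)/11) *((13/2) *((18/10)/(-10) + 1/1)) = 101803/1100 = 92.55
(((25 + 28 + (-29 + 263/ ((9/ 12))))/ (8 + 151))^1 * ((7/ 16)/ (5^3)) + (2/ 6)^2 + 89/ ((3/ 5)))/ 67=11801989/ 5326500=2.22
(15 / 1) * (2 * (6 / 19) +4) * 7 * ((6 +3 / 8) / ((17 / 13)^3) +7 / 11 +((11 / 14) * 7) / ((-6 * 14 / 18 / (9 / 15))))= 7423599 / 5491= 1351.96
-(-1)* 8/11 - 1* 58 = -57.27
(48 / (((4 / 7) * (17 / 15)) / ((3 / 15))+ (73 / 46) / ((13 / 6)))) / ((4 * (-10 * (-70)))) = 0.00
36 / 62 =18 / 31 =0.58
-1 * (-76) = 76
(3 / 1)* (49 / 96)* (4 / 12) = 49 / 96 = 0.51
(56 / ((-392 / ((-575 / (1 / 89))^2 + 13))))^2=6858535796091287044 / 49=139970118287577286.61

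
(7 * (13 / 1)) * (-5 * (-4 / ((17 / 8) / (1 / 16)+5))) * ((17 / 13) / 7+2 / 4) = 1250 / 39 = 32.05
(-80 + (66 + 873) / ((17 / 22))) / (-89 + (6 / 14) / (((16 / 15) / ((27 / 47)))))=-101584672 / 7943777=-12.79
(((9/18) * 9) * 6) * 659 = 17793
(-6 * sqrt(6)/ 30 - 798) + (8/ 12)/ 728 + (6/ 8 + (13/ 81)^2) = -475982984/ 597051 - sqrt(6)/ 5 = -797.71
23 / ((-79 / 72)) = -1656 / 79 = -20.96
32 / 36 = 0.89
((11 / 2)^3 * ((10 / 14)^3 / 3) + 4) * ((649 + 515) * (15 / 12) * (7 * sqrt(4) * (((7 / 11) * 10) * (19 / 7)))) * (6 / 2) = 27548657175 / 1078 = 25555340.61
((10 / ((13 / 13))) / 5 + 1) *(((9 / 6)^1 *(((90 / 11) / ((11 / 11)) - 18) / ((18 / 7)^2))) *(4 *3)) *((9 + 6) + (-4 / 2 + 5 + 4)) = -1764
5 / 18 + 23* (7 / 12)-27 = -479 / 36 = -13.31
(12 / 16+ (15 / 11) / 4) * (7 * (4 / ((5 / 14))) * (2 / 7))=1344 / 55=24.44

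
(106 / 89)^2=11236 / 7921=1.42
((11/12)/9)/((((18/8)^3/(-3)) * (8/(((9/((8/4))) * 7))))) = -0.11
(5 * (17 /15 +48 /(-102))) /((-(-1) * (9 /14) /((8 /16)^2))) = 1183 /918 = 1.29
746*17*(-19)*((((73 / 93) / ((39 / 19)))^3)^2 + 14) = -7681600574052686990580626290 / 2276592671439414211689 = -3374165.55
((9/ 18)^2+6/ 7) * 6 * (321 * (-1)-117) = -20367/ 7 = -2909.57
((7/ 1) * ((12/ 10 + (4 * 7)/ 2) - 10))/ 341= 182/ 1705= 0.11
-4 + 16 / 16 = -3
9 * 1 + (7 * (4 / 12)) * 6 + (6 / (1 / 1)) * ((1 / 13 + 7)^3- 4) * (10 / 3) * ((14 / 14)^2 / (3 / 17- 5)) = -1430.01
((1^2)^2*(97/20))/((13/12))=291/65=4.48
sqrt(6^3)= 6 * sqrt(6)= 14.70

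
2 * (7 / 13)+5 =79 / 13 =6.08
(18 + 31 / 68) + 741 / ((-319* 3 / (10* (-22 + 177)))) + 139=-22618267 / 21692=-1042.70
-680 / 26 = -340 / 13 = -26.15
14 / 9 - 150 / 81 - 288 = -7784 / 27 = -288.30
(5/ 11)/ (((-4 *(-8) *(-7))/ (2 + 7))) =-45/ 2464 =-0.02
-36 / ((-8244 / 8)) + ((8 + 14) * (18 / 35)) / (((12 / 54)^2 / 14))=3672742 / 1145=3207.63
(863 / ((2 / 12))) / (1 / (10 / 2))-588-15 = 25287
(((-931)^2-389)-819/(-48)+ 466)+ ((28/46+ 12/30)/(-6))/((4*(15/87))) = 23925192997/27600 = 866854.82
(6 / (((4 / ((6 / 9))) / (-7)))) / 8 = -7 / 8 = -0.88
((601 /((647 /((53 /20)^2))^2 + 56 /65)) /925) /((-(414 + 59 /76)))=-1171318233007 /6347829549795338170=-0.00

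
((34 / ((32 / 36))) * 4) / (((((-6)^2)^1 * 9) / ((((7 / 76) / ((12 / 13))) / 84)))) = 221 / 393984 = 0.00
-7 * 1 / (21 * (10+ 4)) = -1 / 42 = -0.02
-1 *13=-13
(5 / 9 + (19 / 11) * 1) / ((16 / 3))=0.43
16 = 16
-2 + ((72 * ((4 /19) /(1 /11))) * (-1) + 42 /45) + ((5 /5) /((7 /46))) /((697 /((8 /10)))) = -233322808 /1390515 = -167.80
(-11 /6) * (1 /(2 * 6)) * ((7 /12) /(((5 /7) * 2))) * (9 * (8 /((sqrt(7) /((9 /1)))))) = -231 * sqrt(7) /40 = -15.28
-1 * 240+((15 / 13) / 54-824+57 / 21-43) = -1808785 / 1638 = -1104.26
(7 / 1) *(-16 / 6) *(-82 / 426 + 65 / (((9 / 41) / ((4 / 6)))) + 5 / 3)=-21350336 / 5751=-3712.46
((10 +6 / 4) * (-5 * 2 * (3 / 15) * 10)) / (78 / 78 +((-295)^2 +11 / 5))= -0.00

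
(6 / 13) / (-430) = -3 / 2795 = -0.00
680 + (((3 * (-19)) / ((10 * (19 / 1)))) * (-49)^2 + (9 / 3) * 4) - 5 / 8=-1157 / 40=-28.92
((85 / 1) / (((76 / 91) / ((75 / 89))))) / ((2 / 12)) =1740375 / 3382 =514.60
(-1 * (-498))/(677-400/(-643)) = 106738/145237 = 0.73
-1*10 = -10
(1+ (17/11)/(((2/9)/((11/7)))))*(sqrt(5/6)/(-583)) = -167*sqrt(30)/48972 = -0.02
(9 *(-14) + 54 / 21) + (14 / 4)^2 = -3113 / 28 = -111.18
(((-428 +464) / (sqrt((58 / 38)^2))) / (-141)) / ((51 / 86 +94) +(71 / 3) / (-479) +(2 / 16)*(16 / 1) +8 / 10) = -140883480 / 81983895259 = -0.00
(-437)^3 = -83453453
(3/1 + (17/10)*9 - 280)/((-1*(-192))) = -2617/1920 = -1.36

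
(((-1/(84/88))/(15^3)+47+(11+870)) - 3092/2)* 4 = -175203088/70875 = -2472.00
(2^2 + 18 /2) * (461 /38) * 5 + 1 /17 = 509443 /646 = 788.61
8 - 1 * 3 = 5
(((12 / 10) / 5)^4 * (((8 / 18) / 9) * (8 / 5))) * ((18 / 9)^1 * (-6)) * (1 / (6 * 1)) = -1024 / 1953125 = -0.00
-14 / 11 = -1.27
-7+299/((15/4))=1091/15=72.73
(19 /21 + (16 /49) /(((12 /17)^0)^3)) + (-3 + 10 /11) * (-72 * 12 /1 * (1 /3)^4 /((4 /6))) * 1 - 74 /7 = 38993 /1617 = 24.11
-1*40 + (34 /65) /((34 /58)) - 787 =-53697 /65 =-826.11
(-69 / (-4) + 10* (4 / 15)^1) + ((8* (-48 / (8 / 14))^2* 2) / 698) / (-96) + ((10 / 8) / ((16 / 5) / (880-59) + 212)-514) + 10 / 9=-1802862868457 / 3644715888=-494.65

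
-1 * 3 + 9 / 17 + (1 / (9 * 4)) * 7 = -1393 / 612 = -2.28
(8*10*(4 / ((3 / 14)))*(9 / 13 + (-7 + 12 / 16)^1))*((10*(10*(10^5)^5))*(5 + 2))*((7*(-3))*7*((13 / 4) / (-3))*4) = -111022240000000000000000000000000000 / 3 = -37007413333333333333333330000000000.00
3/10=0.30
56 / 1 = 56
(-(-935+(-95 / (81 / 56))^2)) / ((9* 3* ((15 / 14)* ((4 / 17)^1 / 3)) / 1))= -527595187 / 354294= -1489.15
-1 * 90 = -90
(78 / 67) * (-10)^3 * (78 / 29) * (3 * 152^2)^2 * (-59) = 1724479667748864000 / 1943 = 887534569093599.59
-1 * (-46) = 46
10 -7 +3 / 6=7 / 2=3.50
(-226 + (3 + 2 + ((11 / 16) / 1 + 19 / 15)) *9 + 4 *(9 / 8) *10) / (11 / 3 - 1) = -28419 / 640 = -44.40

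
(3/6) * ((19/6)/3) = 19/36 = 0.53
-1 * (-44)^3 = 85184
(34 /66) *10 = 170 /33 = 5.15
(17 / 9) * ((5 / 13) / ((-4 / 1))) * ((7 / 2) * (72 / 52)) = -595 / 676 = -0.88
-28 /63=-4 /9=-0.44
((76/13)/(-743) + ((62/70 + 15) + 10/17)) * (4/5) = 378529192/28735525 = 13.17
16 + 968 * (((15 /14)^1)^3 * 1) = 413863 /343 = 1206.60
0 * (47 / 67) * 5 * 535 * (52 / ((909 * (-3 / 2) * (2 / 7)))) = 0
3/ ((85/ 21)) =63/ 85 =0.74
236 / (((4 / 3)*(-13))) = -177 / 13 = -13.62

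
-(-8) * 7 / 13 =56 / 13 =4.31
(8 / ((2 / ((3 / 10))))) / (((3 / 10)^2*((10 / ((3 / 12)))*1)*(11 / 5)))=5 / 33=0.15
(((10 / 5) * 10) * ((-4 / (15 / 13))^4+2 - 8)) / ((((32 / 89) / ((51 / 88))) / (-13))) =-68918858177 / 1188000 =-58012.51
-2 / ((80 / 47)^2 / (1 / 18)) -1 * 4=-232609 / 57600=-4.04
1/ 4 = 0.25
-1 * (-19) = 19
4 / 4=1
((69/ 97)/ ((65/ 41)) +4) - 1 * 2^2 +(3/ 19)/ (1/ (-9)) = -116484/ 119795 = -0.97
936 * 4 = 3744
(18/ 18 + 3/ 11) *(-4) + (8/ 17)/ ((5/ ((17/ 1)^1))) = -192/ 55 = -3.49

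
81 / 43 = 1.88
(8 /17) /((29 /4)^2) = 128 /14297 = 0.01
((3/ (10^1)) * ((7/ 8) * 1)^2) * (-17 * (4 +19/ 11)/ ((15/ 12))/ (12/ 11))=-52479/ 3200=-16.40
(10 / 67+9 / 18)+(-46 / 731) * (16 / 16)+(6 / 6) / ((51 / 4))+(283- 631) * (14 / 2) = -42097205 / 17286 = -2435.34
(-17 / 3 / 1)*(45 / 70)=-51 / 14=-3.64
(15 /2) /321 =5 /214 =0.02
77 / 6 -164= -907 / 6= -151.17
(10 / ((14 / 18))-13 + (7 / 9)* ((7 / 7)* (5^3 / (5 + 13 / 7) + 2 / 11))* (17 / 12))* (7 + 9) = 8040569 / 24948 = 322.29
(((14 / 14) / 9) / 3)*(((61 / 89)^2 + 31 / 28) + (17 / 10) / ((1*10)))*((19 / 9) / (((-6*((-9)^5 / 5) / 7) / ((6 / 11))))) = 92017703 / 12502346158170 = 0.00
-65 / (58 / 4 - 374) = 130 / 719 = 0.18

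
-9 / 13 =-0.69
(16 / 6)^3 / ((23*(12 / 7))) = 896 / 1863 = 0.48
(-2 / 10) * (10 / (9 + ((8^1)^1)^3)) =-2 / 521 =-0.00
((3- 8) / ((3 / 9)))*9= -135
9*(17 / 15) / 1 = 51 / 5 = 10.20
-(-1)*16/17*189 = 3024/17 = 177.88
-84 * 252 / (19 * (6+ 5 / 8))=-169344 / 1007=-168.17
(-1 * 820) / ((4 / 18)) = -3690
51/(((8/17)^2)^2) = 4259571/4096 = 1039.93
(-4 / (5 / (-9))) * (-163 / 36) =-163 / 5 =-32.60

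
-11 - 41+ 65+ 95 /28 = 459 /28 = 16.39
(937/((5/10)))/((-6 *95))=-3.29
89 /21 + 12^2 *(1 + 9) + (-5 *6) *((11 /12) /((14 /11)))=119501 /84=1422.63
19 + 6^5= 7795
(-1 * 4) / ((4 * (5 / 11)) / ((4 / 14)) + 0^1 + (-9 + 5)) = -22 / 13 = -1.69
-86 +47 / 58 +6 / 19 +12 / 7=-641493 / 7714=-83.16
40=40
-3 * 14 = -42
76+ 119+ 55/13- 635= -5665/13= -435.77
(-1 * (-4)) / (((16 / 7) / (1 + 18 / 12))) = 35 / 8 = 4.38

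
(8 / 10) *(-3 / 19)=-12 / 95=-0.13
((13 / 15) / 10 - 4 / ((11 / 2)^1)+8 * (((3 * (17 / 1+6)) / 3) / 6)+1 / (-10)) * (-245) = -1209761 / 165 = -7331.88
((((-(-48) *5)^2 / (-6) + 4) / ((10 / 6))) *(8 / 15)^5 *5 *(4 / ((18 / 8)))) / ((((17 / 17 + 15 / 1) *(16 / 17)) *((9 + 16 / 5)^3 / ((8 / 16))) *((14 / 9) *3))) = -0.01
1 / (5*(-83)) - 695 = -288426 / 415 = -695.00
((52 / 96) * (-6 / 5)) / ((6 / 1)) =-13 / 120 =-0.11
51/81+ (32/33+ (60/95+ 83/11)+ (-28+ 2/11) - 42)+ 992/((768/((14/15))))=-6640261/112860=-58.84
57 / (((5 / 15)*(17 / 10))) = 1710 / 17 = 100.59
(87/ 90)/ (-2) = -29/ 60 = -0.48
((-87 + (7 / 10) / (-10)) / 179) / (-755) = 8707 / 13514500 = 0.00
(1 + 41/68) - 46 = -44.40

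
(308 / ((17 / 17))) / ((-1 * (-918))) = 154 / 459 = 0.34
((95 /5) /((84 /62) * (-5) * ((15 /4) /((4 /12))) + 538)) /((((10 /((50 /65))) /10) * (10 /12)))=14136 /372203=0.04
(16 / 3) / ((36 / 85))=340 / 27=12.59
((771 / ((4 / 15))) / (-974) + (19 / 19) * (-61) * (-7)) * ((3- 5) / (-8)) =1652027 / 15584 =106.01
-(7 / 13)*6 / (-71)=42 / 923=0.05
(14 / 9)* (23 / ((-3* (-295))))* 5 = 322 / 1593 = 0.20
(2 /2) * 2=2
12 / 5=2.40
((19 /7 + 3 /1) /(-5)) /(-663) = 8 /4641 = 0.00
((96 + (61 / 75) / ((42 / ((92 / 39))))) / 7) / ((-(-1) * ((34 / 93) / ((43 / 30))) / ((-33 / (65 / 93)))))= -1340841803059 / 527913750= -2539.89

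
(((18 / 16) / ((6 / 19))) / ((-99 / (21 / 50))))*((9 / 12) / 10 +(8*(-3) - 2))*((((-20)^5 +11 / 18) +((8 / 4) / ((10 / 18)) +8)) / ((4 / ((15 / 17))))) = -2336535083813 / 8448000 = -276578.49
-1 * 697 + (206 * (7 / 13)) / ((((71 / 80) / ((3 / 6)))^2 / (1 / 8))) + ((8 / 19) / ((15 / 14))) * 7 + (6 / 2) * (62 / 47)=-602084948581 / 877814535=-685.89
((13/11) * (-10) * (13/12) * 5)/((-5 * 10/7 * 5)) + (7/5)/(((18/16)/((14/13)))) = 80633/25740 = 3.13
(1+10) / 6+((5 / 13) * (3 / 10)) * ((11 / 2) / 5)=1529 / 780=1.96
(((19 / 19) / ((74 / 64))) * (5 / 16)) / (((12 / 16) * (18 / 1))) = 0.02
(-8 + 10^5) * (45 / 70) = 449964 / 7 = 64280.57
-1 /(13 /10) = -10 /13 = -0.77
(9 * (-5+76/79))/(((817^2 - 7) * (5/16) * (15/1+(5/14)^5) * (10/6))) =-0.00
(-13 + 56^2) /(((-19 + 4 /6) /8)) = -74952 /55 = -1362.76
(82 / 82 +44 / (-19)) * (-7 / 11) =175 / 209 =0.84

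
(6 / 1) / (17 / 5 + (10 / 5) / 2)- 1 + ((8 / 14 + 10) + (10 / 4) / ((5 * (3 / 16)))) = 13.60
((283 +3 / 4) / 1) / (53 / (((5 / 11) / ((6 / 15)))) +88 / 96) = 5.97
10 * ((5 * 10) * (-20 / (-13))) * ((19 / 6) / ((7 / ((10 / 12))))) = 237500 / 819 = 289.99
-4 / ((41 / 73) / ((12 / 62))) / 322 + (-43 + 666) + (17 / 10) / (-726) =925532081893 / 1485621060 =622.99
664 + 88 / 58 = 19300 / 29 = 665.52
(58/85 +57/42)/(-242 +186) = -2427/66640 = -0.04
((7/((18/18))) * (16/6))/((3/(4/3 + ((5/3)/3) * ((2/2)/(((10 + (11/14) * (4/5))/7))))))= 79646/7533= 10.57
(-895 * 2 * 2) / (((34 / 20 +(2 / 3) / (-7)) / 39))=-29320200 / 337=-87003.56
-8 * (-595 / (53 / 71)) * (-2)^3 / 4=-675920 / 53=-12753.21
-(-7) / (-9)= -7 / 9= -0.78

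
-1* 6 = -6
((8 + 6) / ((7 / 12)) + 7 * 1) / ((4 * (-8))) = -31 / 32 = -0.97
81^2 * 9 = 59049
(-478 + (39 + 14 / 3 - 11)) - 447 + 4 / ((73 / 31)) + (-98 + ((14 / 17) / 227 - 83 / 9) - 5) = -2542597145 / 2535363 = -1002.85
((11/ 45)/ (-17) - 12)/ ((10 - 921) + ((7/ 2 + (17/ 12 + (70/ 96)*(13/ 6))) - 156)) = 294112/ 25961125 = 0.01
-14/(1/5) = -70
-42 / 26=-21 / 13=-1.62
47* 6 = 282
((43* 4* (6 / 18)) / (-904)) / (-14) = 43 / 9492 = 0.00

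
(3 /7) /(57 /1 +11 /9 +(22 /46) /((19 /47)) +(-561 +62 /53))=-625347 /730191490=-0.00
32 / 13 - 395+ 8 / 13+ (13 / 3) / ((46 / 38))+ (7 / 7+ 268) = -107051 / 897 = -119.34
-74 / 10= -37 / 5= -7.40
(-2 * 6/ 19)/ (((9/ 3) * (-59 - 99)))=2/ 1501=0.00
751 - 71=680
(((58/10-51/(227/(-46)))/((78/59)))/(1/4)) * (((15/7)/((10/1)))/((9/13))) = 1080467/71505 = 15.11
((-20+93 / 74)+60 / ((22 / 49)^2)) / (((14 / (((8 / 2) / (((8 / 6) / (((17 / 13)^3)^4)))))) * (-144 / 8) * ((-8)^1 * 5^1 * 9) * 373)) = 1454972608455849239363 / 2353032557919908565180480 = 0.00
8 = 8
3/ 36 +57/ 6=9.58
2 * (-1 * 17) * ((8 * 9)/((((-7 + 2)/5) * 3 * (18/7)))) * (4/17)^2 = 896/51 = 17.57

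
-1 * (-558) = 558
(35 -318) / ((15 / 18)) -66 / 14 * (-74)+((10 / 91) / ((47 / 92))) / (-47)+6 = 15330278 / 1005095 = 15.25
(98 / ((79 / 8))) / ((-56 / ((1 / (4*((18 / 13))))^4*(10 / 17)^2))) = -0.00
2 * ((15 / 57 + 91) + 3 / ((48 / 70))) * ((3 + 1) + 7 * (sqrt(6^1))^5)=14537 / 19 + 915831 * sqrt(6) / 19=118834.51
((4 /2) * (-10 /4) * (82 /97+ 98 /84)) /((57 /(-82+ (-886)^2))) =-765945245 /5529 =-138532.33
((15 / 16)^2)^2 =50625 / 65536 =0.77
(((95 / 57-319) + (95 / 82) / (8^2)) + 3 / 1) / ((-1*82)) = 4948579 / 1291008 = 3.83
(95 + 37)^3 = 2299968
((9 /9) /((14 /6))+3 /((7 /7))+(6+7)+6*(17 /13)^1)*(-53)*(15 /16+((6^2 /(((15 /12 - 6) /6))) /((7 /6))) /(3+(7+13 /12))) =85465390461 /25755184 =3318.38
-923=-923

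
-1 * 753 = -753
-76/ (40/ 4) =-38/ 5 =-7.60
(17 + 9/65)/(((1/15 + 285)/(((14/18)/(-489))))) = -3899/40773798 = -0.00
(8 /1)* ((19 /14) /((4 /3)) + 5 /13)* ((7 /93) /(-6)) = -0.14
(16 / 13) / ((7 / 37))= 592 / 91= 6.51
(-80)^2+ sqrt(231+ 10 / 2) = 6415.36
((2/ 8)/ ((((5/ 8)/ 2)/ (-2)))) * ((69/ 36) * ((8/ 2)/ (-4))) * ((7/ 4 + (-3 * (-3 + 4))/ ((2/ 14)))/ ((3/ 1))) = -1771/ 90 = -19.68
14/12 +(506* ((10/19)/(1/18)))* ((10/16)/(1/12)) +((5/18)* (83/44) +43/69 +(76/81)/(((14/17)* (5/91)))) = 560309722883/15574680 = 35975.68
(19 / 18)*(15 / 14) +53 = 54.13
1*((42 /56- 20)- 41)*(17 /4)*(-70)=143395 /8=17924.38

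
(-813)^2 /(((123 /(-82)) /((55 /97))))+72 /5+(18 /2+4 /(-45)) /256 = -279177175567 /1117440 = -249836.39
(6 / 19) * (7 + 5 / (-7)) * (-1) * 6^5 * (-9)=18475776 / 133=138915.61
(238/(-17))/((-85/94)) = 1316/85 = 15.48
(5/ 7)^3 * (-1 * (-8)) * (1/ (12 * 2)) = 125/ 1029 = 0.12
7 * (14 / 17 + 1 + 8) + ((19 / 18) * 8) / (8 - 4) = 10844 / 153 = 70.88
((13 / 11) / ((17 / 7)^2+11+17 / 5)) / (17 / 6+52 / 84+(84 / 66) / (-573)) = 8516690 / 504674959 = 0.02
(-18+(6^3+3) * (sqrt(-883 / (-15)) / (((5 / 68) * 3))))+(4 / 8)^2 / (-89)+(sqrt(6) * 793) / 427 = -6409 / 356+13 * sqrt(6) / 7+4964 * sqrt(13245) / 75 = 7603.77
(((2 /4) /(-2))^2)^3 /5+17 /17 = 20481 /20480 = 1.00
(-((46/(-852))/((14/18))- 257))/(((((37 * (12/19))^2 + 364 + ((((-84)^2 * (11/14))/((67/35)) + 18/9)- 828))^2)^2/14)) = 0.00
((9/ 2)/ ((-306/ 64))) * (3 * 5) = -240/ 17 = -14.12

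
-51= -51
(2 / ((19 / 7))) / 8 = 7 / 76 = 0.09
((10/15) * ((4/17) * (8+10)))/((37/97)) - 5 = 1511/629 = 2.40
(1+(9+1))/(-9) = -11/9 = -1.22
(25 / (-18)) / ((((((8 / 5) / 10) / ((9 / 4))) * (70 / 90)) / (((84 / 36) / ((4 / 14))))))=-13125 / 64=-205.08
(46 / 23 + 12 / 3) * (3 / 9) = 2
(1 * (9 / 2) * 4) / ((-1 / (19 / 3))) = -114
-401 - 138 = -539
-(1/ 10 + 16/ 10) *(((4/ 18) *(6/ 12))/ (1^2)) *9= -17/ 10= -1.70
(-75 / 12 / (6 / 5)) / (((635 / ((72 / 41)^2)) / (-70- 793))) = 4660200 / 213487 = 21.83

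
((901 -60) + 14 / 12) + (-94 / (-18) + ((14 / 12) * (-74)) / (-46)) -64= 162550 / 207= 785.27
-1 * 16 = -16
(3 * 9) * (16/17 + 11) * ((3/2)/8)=60.45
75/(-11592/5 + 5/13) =-4875/150671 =-0.03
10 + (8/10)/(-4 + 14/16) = 1218/125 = 9.74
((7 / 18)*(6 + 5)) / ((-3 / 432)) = -616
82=82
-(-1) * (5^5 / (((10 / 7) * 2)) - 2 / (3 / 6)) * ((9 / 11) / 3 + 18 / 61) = 618.77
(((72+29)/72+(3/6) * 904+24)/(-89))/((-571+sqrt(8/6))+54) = 34373 * sqrt(3)/2569169052+17770841/1712779368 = 0.01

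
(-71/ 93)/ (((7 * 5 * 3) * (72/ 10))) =-71/ 70308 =-0.00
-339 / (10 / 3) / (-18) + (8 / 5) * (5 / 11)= 1403 / 220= 6.38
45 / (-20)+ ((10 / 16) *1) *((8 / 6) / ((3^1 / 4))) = -41 / 36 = -1.14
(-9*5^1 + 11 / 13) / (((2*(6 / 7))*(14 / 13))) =-287 / 12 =-23.92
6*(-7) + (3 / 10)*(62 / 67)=-13977 / 335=-41.72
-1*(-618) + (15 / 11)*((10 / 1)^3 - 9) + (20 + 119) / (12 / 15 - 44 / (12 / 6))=2288633 / 1166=1962.81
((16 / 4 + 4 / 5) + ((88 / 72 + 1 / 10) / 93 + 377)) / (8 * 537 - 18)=0.09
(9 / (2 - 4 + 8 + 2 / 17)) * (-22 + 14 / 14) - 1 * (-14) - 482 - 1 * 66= -58749 / 104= -564.89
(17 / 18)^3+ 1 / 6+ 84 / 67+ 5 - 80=-28421617 / 390744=-72.74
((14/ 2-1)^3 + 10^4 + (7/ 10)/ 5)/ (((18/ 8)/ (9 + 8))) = 5789146/ 75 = 77188.61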